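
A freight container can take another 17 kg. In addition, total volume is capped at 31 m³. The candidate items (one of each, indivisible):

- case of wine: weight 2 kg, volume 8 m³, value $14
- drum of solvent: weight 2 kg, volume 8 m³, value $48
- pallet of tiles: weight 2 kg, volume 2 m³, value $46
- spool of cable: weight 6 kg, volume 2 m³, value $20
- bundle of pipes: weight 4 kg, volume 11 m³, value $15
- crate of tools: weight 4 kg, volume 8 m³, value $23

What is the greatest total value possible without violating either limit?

$151

Feasible sets respecting both limits:
- case of wine+drum of solvent+pallet of tiles+spool of cable+crate of tools: weight 16, volume 28, value 151
- case of wine+drum of solvent+pallet of tiles+spool of cable+bundle of pipes: weight 16, volume 31, value 143
- drum of solvent+pallet of tiles+spool of cable+crate of tools: weight 14, volume 20, value 137
Best: $151.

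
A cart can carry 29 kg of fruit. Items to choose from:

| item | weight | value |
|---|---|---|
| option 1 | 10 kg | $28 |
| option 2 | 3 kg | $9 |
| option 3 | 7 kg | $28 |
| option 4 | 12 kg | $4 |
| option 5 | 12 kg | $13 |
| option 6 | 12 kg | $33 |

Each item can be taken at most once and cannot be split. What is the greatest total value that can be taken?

Check high-value combinations within 29 kg:
- option 1+option 3+option 6: weight 10+7+12=29, value 28+28+33=89
- option 2+option 3+option 6: weight 3+7+12=22, value 9+28+33=70
- option 1+option 2+option 6: weight 10+3+12=25, value 28+9+33=70
- option 1+option 3+option 5: weight 10+7+12=29, value 28+28+13=69
Best: $89.

$89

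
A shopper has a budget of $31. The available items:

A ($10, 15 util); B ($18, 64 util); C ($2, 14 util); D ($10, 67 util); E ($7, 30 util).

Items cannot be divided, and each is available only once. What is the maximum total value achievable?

145 util

Check high-value combinations within $31:
- B+C+D: cost 18+2+10=30, value 64+14+67=145
- B+D: cost 18+10=28, value 64+67=131
- A+C+D+E: cost 10+2+10+7=29, value 15+14+67+30=126
- A+D+E: cost 10+10+7=27, value 15+67+30=112
- C+D+E: cost 2+10+7=19, value 14+67+30=111
Best: 145 util.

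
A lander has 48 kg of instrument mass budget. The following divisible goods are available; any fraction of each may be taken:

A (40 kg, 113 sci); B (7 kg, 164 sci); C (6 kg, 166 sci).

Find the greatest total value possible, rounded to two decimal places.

428.88

Take in order of value per unit:
- C (166/6 per unit): all 6 → value 166, running total 166.00
- B (164/7 per unit): all 7 → value 164, running total 330.00
- A (113/40 per unit): 35 of 40 → value 35×113/40 = 98.8750, running total 428.88
Total 428.88.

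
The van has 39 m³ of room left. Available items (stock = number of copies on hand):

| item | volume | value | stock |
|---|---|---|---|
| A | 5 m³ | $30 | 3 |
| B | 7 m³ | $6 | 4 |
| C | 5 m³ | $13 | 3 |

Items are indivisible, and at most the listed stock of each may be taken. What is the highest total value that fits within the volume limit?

$135

Top feasible selections:
- 3×A + 1×B + 3×C: volume 37, value 135
- 3×A + 3×C: volume 30, value 129
- 3×A + 2×B + 2×C: volume 39, value 128
Best: $135.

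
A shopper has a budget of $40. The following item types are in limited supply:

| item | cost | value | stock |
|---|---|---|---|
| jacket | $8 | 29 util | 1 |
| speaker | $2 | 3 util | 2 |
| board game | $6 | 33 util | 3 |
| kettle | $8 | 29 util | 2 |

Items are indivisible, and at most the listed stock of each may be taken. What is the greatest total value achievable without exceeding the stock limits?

163 util

Top feasible selections:
- 2×speaker + 3×board game + 2×kettle: cost 38, value 163
- 1×jacket + 2×speaker + 3×board game + 1×kettle: cost 38, value 163
- 1×speaker + 3×board game + 2×kettle: cost 36, value 160
Best: 163 util.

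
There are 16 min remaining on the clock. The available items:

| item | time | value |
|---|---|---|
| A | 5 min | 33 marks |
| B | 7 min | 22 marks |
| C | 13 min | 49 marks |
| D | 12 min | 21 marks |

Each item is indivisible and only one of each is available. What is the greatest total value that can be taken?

This is a 0/1 knapsack; check combinations near the capacity.
- A+B: time 5+7=12, value 33+22=55
- C: time 13, value 49
- A: time 5, value 33
- B: time 7, value 22
- D: time 12, value 21
Best: 55 marks.

55 marks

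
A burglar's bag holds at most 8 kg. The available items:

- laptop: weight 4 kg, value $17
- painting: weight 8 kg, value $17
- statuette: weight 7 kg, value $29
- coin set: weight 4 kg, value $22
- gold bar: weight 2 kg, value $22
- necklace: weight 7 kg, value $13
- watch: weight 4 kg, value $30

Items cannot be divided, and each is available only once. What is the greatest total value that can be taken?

$52

Check high-value combinations within 8 kg:
- gold bar+watch: weight 2+4=6, value 22+30=52
- coin set+watch: weight 4+4=8, value 22+30=52
- laptop+watch: weight 4+4=8, value 17+30=47
Best: $52.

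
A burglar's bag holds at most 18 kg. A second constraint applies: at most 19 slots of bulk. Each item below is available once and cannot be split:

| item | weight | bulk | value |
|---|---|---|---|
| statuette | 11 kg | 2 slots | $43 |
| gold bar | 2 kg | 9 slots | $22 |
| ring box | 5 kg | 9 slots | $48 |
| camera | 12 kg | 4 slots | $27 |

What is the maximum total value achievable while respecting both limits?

Feasible sets respecting both limits:
- statuette+ring box: weight 16, bulk 11, value 91
- ring box+camera: weight 17, bulk 13, value 75
- gold bar+ring box: weight 7, bulk 18, value 70
Best: $91.

$91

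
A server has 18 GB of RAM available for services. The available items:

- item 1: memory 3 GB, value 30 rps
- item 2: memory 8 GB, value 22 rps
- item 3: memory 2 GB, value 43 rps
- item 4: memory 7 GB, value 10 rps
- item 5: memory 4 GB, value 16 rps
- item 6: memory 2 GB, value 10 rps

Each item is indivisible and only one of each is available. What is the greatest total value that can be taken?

111 rps

Check high-value combinations within 18 GB:
- item 1+item 2+item 3+item 5: memory 3+8+2+4=17, value 30+22+43+16=111
- item 1+item 3+item 4+item 5+item 6: memory 3+2+7+4+2=18, value 30+43+10+16+10=109
- item 1+item 2+item 3+item 6: memory 3+8+2+2=15, value 30+22+43+10=105
Best: 111 rps.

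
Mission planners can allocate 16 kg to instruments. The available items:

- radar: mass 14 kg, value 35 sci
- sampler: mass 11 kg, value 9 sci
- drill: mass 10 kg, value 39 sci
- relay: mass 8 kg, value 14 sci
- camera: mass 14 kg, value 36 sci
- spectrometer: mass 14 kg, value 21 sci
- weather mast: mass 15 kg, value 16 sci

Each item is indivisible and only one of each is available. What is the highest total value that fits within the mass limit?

Check high-value combinations within 16 kg:
- drill: mass 10, value 39
- camera: mass 14, value 36
- radar: mass 14, value 35
- spectrometer: mass 14, value 21
Best: 39 sci.

39 sci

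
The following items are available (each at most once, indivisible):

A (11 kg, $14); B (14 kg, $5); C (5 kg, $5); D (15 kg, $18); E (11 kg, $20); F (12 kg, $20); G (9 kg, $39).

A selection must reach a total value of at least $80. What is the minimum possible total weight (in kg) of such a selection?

Subsets with value ≥ 80, sorted by total weight:
- C+E+F+G: weight 37, value 84
- C+D+E+G: weight 40, value 82
- C+D+F+G: weight 41, value 82
- A+E+F+G: weight 43, value 93
Minimum weight: 37 kg.

37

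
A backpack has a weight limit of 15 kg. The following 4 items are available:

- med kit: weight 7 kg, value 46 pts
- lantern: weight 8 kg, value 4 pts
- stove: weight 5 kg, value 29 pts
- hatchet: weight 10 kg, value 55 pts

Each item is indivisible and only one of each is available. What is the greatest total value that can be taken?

84 pts

Check high-value combinations within 15 kg:
- stove+hatchet: weight 5+10=15, value 29+55=84
- med kit+stove: weight 7+5=12, value 46+29=75
- hatchet: weight 10, value 55
Best: 84 pts.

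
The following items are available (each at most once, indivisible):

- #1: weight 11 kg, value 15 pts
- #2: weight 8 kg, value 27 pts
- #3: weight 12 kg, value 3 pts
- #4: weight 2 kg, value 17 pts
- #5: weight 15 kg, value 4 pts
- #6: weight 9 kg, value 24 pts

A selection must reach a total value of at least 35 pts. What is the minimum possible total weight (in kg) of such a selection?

10

Subsets with value ≥ 35, sorted by total weight:
- #2+#4: weight 10, value 44
- #4+#6: weight 11, value 41
- #2+#6: weight 17, value 51
- #2+#4+#6: weight 19, value 68
Minimum weight: 10 kg.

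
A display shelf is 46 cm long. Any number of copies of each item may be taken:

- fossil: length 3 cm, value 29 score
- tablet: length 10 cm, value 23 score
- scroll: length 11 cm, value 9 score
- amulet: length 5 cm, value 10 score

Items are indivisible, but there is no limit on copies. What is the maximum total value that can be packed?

Best value-per-unit is fossil at 29/3, and filling with it alone uses length 15×3=45. No mix of the others beats 15×29 = 435.

435 score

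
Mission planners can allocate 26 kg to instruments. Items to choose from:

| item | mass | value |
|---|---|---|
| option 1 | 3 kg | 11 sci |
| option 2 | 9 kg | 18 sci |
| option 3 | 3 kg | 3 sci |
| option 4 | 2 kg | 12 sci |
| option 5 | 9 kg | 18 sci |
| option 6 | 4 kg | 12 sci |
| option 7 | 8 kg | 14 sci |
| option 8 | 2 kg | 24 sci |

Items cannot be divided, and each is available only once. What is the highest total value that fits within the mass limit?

84 sci

Check high-value combinations within 26 kg:
- option 2+option 4+option 5+option 6+option 8: mass 9+2+9+4+2=26, value 18+12+18+12+24=84
- option 1+option 2+option 4+option 5+option 8: mass 3+9+2+9+2=25, value 11+18+12+18+24=83
- option 1+option 2+option 3+option 4+option 6+option 8: mass 3+9+3+2+4+2=23, value 11+18+3+12+12+24=80
- option 1+option 3+option 4+option 5+option 6+option 8: mass 3+3+2+9+4+2=23, value 11+3+12+18+12+24=80
Best: 84 sci.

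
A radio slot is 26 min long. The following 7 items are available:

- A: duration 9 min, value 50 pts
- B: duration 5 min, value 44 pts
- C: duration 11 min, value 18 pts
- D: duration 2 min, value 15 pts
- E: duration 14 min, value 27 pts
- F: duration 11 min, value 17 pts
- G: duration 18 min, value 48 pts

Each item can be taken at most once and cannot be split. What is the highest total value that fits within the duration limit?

112 pts

Check high-value combinations within 26 min:
- A+B+C: duration 9+5+11=25, value 50+44+18=112
- A+B+F: duration 9+5+11=25, value 50+44+17=111
- A+B+D: duration 9+5+2=16, value 50+44+15=109
Best: 112 pts.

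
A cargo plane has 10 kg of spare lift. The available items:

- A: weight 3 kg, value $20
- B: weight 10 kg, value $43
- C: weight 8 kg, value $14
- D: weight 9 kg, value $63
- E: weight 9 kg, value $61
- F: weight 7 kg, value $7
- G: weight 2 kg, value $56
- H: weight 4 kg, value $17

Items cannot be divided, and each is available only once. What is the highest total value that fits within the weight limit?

Check high-value combinations within 10 kg:
- A+G+H: weight 3+2+4=9, value 20+56+17=93
- A+G: weight 3+2=5, value 20+56=76
- G+H: weight 2+4=6, value 56+17=73
Best: $93.

$93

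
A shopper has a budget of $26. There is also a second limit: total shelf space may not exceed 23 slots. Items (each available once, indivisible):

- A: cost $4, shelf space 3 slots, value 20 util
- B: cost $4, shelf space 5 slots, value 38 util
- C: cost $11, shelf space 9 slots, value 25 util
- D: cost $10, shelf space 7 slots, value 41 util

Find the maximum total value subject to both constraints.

Feasible sets respecting both limits:
- B+C+D: cost 25, shelf space 21, value 104
- A+B+D: cost 18, shelf space 15, value 99
- A+C+D: cost 25, shelf space 19, value 86
- A+B+C: cost 19, shelf space 17, value 83
Best: 104 util.

104 util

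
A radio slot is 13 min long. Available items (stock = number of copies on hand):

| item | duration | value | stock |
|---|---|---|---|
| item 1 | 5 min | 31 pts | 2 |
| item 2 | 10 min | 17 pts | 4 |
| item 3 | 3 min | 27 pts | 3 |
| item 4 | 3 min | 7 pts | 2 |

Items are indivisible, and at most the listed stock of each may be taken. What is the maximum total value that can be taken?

89 pts

Best selections within duration 13 and stock limits:
- 2×item 1 + 1×item 3: duration 13, value 89
- 3×item 3 + 1×item 4: duration 12, value 88
Best: 89 pts.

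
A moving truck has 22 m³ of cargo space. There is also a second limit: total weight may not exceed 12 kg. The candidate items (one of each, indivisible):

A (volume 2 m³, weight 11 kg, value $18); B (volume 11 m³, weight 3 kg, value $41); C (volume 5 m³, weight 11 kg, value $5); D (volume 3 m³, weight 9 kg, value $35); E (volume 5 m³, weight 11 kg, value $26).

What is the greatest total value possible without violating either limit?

$76

Feasible sets respecting both limits:
- B+D: volume 14, weight 12, value 76
- B: volume 11, weight 3, value 41
- D: volume 3, weight 9, value 35
- E: volume 5, weight 11, value 26
Best: $76.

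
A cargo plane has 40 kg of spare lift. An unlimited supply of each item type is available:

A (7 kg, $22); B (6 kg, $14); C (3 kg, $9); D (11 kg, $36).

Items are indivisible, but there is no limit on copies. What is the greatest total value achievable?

Best value-per-unit is D at 36/11; filling with it alone gives 3×36 = 108.
Optimal mix: 1×A + 3×D → weight 40, value 130.

$130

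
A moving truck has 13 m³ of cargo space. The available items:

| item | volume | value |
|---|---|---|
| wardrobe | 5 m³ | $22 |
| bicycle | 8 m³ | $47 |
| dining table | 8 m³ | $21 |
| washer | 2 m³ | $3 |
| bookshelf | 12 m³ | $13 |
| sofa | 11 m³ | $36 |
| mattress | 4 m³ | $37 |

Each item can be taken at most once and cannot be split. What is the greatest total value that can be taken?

Check high-value combinations within 13 m³:
- bicycle+mattress: volume 8+4=12, value 47+37=84
- wardrobe+bicycle: volume 5+8=13, value 22+47=69
- wardrobe+washer+mattress: volume 5+2+4=11, value 22+3+37=62
- wardrobe+mattress: volume 5+4=9, value 22+37=59
Best: $84.

$84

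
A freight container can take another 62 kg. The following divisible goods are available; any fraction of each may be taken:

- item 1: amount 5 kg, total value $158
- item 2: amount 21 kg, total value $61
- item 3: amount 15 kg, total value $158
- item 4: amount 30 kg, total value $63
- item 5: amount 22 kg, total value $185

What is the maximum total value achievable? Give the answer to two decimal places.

559.10

Take in order of value per unit:
- item 1 (158/5 per unit): all 5 → value 158, running total 158.00
- item 3 (158/15 per unit): all 15 → value 158, running total 316.00
- item 5 (185/22 per unit): all 22 → value 185, running total 501.00
- item 2 (61/21 per unit): 20 of 21 → value 20×61/21 = 58.0952, running total 559.10
Total 559.10.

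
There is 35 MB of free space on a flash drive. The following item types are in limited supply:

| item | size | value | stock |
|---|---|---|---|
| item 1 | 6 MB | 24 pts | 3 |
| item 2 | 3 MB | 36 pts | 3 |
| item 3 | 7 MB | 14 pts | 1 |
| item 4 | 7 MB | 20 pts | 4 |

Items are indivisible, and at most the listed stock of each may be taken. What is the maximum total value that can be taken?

Best selections within size 35 and stock limits:
- 3×item 1 + 3×item 2 + 1×item 4: size 34, value 200
- 2×item 1 + 3×item 2 + 2×item 4: size 35, value 196
- 3×item 1 + 3×item 2 + 1×item 3: size 34, value 194
- 2×item 1 + 3×item 2 + 1×item 3 + 1×item 4: size 35, value 190
Best: 200 pts.

200 pts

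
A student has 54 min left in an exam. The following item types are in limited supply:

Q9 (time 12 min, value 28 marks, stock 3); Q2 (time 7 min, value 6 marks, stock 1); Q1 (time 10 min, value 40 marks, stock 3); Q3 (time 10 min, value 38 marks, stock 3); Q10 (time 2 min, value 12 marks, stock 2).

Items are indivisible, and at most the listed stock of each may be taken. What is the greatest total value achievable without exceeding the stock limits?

220 marks

Top feasible selections:
- 3×Q1 + 2×Q3 + 2×Q10: time 54, value 220
- 2×Q1 + 3×Q3 + 2×Q10: time 54, value 218
- 3×Q1 + 2×Q3 + 1×Q10: time 52, value 208
Best: 220 marks.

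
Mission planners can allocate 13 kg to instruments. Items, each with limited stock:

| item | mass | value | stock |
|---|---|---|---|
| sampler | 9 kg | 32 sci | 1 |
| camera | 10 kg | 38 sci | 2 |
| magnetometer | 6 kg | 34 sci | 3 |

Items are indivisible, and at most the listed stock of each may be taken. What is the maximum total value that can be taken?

68 sci

Best selections within mass 13 and stock limits:
- 2×magnetometer: mass 12, value 68
- 1×camera: mass 10, value 38
- 1×magnetometer: mass 6, value 34
Best: 68 sci.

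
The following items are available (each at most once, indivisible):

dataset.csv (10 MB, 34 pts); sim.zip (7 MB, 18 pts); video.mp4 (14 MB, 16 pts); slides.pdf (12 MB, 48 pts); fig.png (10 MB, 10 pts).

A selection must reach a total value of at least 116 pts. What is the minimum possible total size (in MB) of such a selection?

43

Subsets with value ≥ 116, sorted by total size:
- dataset.csv+sim.zip+video.mp4+slides.pdf: size 43, value 116
- dataset.csv+sim.zip+video.mp4+slides.pdf+fig.png: size 53, value 126
Minimum size: 43 MB.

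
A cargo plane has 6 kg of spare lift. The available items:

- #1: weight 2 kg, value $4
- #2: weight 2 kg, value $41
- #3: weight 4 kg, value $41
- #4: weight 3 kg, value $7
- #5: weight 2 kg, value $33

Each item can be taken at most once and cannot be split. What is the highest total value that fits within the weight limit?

$82

This is a 0/1 knapsack; check combinations near the capacity.
- #2+#3: weight 2+4=6, value 41+41=82
- #1+#2+#5: weight 2+2+2=6, value 4+41+33=78
- #2+#5: weight 2+2=4, value 41+33=74
- #3+#5: weight 4+2=6, value 41+33=74
Best: $82.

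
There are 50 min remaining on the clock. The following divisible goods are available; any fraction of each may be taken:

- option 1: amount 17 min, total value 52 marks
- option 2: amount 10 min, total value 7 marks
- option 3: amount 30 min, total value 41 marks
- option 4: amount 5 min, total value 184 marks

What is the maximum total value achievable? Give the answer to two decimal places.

274.27

Take in order of value per unit:
- option 4 (184/5 per unit): all 5 → value 184, running total 184.00
- option 1 (52/17 per unit): all 17 → value 52, running total 236.00
- option 3 (41/30 per unit): 28 of 30 → value 28×41/30 = 38.2667, running total 274.27
Total 274.27.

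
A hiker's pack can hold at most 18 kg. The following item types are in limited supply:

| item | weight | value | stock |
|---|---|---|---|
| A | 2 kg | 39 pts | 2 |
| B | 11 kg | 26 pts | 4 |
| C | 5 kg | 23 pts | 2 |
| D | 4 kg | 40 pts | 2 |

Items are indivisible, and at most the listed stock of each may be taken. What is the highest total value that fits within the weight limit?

Best selections within weight 18 and stock limits:
- 2×A + 1×C + 2×D: weight 17, value 181
- 2×A + 2×C + 1×D: weight 18, value 164
- 2×A + 2×D: weight 12, value 158
Best: 181 pts.

181 pts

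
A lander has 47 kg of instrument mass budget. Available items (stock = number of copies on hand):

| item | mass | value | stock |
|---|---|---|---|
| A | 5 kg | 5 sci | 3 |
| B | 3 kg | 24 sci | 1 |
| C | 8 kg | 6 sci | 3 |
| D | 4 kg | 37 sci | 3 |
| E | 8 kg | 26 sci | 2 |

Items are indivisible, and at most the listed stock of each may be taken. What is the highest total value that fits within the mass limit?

Best selections within mass 47 and stock limits:
- 3×A + 1×B + 3×D + 2×E: mass 46, value 202
- 1×B + 2×C + 3×D + 2×E: mass 47, value 199
- 1×A + 1×B + 1×C + 3×D + 2×E: mass 44, value 198
- 2×A + 1×B + 3×D + 2×E: mass 41, value 197
Best: 202 sci.

202 sci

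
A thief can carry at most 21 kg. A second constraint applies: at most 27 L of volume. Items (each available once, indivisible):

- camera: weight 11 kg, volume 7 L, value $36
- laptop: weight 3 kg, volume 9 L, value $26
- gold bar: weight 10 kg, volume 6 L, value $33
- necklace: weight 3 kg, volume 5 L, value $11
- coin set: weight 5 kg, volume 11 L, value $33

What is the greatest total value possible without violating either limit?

Feasible sets respecting both limits:
- camera+laptop+coin set: weight 19, volume 27, value 95
- laptop+gold bar+coin set: weight 18, volume 26, value 92
- camera+necklace+coin set: weight 19, volume 23, value 80
- gold bar+necklace+coin set: weight 18, volume 22, value 77
Best: $95.

$95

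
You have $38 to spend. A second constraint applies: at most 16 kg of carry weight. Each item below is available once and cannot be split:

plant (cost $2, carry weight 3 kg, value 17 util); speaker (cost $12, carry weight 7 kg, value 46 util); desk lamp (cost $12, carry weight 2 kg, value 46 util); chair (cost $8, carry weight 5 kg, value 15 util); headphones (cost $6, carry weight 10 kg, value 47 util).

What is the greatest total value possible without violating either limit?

Feasible sets respecting both limits:
- plant+desk lamp+headphones: cost 20, carry weight 15, value 110
- plant+speaker+desk lamp: cost 26, carry weight 12, value 109
- speaker+desk lamp+chair: cost 32, carry weight 14, value 107
Best: 110 util.

110 util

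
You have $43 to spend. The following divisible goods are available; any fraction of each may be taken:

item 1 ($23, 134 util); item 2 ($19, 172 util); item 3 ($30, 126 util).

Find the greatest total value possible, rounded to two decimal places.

310.20

Take in order of value per unit:
- item 2 (172/19 per unit): all 19 → value 172, running total 172.00
- item 1 (134/23 per unit): all 23 → value 134, running total 306.00
- item 3 (126/30 per unit): 1 of 30 → value 1×126/30 = 4.2000, running total 310.20
Total 310.20.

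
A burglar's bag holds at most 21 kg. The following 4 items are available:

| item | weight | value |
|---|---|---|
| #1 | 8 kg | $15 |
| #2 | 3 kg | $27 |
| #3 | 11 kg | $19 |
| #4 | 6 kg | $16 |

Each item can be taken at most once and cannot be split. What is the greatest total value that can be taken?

This is a 0/1 knapsack; check combinations near the capacity.
- #2+#3+#4: weight 3+11+6=20, value 27+19+16=62
- #1+#2+#4: weight 8+3+6=17, value 15+27+16=58
- #2+#3: weight 3+11=14, value 27+19=46
- #2+#4: weight 3+6=9, value 27+16=43
- #1+#2: weight 8+3=11, value 15+27=42
Best: $62.

$62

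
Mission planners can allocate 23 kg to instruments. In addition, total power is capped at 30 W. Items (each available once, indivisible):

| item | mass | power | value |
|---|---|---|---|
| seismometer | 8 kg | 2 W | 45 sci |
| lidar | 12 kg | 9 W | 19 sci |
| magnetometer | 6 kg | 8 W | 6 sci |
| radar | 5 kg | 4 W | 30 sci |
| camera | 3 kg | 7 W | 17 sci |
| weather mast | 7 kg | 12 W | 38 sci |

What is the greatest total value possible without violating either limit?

Feasible sets respecting both limits:
- seismometer+radar+camera+weather mast: mass 23, power 25, value 130
- seismometer+radar+weather mast: mass 20, power 18, value 113
- seismometer+camera+weather mast: mass 18, power 21, value 100
- seismometer+magnetometer+radar+camera: mass 22, power 21, value 98
Best: 130 sci.

130 sci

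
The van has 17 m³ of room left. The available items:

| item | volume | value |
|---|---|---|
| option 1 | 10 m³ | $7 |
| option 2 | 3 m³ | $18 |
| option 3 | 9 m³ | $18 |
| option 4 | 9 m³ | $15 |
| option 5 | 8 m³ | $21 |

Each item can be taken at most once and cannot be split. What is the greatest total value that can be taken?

Check high-value combinations within 17 m³:
- option 2+option 5: volume 3+8=11, value 18+21=39
- option 3+option 5: volume 9+8=17, value 18+21=39
- option 2+option 3: volume 3+9=12, value 18+18=36
Best: $39.

$39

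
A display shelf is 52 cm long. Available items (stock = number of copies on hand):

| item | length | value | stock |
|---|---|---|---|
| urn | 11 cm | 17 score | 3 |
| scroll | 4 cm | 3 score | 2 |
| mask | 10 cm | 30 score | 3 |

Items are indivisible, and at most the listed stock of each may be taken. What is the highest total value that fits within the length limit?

124 score

Top feasible selections:
- 2×urn + 3×mask: length 52, value 124
- 1×urn + 2×scroll + 3×mask: length 49, value 113
- 1×urn + 1×scroll + 3×mask: length 45, value 110
Best: 124 score.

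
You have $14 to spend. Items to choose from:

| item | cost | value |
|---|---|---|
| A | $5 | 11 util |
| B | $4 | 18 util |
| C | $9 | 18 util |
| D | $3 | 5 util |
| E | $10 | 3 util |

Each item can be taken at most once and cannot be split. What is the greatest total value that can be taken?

36 util

Check high-value combinations within $14:
- B+C: cost 4+9=13, value 18+18=36
- A+B+D: cost 5+4+3=12, value 11+18+5=34
- A+B: cost 5+4=9, value 11+18=29
- A+C: cost 5+9=14, value 11+18=29
Best: 36 util.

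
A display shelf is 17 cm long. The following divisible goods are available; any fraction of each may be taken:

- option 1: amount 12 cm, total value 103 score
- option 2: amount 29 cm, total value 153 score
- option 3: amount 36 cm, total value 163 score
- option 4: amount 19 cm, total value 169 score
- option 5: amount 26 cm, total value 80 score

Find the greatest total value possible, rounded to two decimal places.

151.21

Take in order of value per unit:
- option 4 (169/19 per unit): 17 of 19 → value 17×169/19 = 151.2105, running total 151.21
Total 151.21.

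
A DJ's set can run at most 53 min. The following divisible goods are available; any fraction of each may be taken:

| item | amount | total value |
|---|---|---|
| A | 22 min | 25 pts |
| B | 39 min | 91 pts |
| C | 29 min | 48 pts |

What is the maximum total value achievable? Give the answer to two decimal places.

114.17

Take in order of value per unit:
- B (91/39 per unit): all 39 → value 91, running total 91.00
- C (48/29 per unit): 14 of 29 → value 14×48/29 = 23.1724, running total 114.17
Total 114.17.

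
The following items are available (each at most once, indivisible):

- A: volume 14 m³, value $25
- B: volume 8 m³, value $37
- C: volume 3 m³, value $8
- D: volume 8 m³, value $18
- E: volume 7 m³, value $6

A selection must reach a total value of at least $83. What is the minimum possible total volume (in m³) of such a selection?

33

Subsets with value ≥ 83, sorted by total volume:
- A+B+C+D: volume 33, value 88
- A+B+D+E: volume 37, value 86
Minimum volume: 33 m³.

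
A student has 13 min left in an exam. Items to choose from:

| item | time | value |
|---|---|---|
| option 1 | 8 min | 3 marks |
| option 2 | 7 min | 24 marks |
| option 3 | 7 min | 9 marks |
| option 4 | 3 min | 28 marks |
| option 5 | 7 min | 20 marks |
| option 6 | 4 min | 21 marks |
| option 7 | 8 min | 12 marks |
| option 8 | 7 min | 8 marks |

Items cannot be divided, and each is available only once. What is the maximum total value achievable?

Check high-value combinations within 13 min:
- option 2+option 4: time 7+3=10, value 24+28=52
- option 4+option 6: time 3+4=7, value 28+21=49
- option 4+option 5: time 3+7=10, value 28+20=48
- option 2+option 6: time 7+4=11, value 24+21=45
- option 5+option 6: time 7+4=11, value 20+21=41
Best: 52 marks.

52 marks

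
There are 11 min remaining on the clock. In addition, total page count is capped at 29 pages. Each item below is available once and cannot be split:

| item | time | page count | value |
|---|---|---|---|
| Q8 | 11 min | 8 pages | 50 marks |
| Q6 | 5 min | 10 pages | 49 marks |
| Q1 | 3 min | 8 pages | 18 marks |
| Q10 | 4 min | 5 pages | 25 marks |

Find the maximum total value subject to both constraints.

Feasible sets respecting both limits:
- Q6+Q10: time 9, page count 15, value 74
- Q6+Q1: time 8, page count 18, value 67
- Q8: time 11, page count 8, value 50
- Q6: time 5, page count 10, value 49
Best: 74 marks.

74 marks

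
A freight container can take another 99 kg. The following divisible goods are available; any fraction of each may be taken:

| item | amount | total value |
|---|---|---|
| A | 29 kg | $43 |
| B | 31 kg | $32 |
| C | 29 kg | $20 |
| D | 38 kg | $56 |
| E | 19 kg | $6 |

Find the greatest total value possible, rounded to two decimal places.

131.69

Take in order of value per unit:
- A (43/29 per unit): all 29 → value 43, running total 43.00
- D (56/38 per unit): all 38 → value 56, running total 99.00
- B (32/31 per unit): all 31 → value 32, running total 131.00
- C (20/29 per unit): 1 of 29 → value 1×20/29 = 0.6897, running total 131.69
Total 131.69.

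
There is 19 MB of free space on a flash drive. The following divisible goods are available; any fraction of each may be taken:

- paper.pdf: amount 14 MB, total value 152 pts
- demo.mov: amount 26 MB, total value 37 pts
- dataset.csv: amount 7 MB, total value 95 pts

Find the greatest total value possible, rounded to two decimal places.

225.29

Take in order of value per unit:
- dataset.csv (95/7 per unit): all 7 → value 95, running total 95.00
- paper.pdf (152/14 per unit): 12 of 14 → value 12×152/14 = 130.2857, running total 225.29
Total 225.29.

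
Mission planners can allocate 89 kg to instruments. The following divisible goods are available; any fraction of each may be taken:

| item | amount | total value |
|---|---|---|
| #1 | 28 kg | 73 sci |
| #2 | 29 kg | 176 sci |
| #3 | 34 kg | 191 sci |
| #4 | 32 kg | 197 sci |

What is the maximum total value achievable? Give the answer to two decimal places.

530.29

Take in order of value per unit:
- #4 (197/32 per unit): all 32 → value 197, running total 197.00
- #2 (176/29 per unit): all 29 → value 176, running total 373.00
- #3 (191/34 per unit): 28 of 34 → value 28×191/34 = 157.2941, running total 530.29
Total 530.29.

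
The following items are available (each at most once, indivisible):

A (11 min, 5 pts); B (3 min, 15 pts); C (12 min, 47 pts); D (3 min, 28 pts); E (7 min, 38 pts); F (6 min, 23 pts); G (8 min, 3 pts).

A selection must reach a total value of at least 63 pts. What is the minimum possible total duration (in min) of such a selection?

Subsets with value ≥ 63, sorted by total duration:
- D+E: duration 10, value 66
- B+D+F: duration 12, value 66
- B+D+E: duration 13, value 81
Minimum duration: 10 min.

10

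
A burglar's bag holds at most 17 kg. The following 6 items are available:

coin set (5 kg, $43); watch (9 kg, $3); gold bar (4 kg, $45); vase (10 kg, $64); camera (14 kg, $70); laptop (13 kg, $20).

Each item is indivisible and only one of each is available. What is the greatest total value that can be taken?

$109

Check high-value combinations within 17 kg:
- gold bar+vase: weight 4+10=14, value 45+64=109
- coin set+vase: weight 5+10=15, value 43+64=107
- coin set+gold bar: weight 5+4=9, value 43+45=88
- camera: weight 14, value 70
Best: $109.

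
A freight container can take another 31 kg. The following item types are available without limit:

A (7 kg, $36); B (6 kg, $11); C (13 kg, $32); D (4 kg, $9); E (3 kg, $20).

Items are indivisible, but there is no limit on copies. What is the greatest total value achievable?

$200

Best value-per-unit is E at 20/3, and filling with it alone uses weight 10×3=30. No mix of the others beats 10×20 = 200.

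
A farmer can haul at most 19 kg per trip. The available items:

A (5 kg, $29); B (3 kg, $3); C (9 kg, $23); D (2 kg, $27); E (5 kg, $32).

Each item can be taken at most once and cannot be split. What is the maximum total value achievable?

$91

Check high-value combinations within 19 kg:
- A+B+D+E: weight 5+3+2+5=15, value 29+3+27+32=91
- A+D+E: weight 5+2+5=12, value 29+27+32=88
- B+C+D+E: weight 3+9+2+5=19, value 3+23+27+32=85
- A+C+E: weight 5+9+5=19, value 29+23+32=84
- C+D+E: weight 9+2+5=16, value 23+27+32=82
Best: $91.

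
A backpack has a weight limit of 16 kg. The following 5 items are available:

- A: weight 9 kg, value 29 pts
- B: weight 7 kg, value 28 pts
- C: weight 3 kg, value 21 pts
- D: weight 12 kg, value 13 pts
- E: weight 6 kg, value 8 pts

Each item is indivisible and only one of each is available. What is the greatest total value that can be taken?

Check high-value combinations within 16 kg:
- A+B: weight 9+7=16, value 29+28=57
- B+C+E: weight 7+3+6=16, value 28+21+8=57
- A+C: weight 9+3=12, value 29+21=50
- B+C: weight 7+3=10, value 28+21=49
- A+E: weight 9+6=15, value 29+8=37
Best: 57 pts.

57 pts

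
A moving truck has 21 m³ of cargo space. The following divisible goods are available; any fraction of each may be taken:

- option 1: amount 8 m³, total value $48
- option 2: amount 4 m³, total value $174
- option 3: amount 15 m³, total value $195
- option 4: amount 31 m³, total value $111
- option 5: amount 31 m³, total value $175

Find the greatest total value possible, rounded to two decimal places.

Take in order of value per unit:
- option 2 (174/4 per unit): all 4 → value 174, running total 174.00
- option 3 (195/15 per unit): all 15 → value 195, running total 369.00
- option 1 (48/8 per unit): 2 of 8 → value 2×48/8 = 12.0000, running total 381.00
Total 381.00.

381.00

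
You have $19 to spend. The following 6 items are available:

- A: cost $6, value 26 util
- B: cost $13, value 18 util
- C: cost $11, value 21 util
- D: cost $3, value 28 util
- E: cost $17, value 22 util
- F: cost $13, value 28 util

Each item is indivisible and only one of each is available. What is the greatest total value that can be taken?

56 util

This is a 0/1 knapsack; check combinations near the capacity.
- D+F: cost 3+13=16, value 28+28=56
- A+D: cost 6+3=9, value 26+28=54
- A+F: cost 6+13=19, value 26+28=54
Best: 56 util.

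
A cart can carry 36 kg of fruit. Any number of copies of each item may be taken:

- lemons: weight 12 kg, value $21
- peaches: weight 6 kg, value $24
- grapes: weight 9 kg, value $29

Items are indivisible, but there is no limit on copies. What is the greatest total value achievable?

Best value-per-unit is peaches at 24/6, and filling with it alone uses weight 6×6=36. No mix of the others beats 6×24 = 144.

$144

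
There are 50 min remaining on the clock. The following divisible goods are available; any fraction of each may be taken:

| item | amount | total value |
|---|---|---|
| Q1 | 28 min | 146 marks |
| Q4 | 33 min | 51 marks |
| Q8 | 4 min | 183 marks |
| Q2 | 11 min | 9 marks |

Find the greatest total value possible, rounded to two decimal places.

356.82

Take in order of value per unit:
- Q8 (183/4 per unit): all 4 → value 183, running total 183.00
- Q1 (146/28 per unit): all 28 → value 146, running total 329.00
- Q4 (51/33 per unit): 18 of 33 → value 18×51/33 = 27.8182, running total 356.82
Total 356.82.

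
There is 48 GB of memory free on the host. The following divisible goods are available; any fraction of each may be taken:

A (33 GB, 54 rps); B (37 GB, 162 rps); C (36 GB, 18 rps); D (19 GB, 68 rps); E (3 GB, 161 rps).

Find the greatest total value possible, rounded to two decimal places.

351.63

Take in order of value per unit:
- E (161/3 per unit): all 3 → value 161, running total 161.00
- B (162/37 per unit): all 37 → value 162, running total 323.00
- D (68/19 per unit): 8 of 19 → value 8×68/19 = 28.6316, running total 351.63
Total 351.63.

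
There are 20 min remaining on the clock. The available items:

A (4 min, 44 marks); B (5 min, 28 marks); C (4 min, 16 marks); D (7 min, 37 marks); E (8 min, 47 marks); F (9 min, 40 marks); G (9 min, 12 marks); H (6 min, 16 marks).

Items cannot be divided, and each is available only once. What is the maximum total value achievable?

This is a 0/1 knapsack; check combinations near the capacity.
- A+D+E: time 4+7+8=19, value 44+37+47=128
- A+B+C+D: time 4+5+4+7=20, value 44+28+16+37=125
- A+D+F: time 4+7+9=20, value 44+37+40=121
- A+B+E: time 4+5+8=17, value 44+28+47=119
- A+B+F: time 4+5+9=18, value 44+28+40=112
Best: 128 marks.

128 marks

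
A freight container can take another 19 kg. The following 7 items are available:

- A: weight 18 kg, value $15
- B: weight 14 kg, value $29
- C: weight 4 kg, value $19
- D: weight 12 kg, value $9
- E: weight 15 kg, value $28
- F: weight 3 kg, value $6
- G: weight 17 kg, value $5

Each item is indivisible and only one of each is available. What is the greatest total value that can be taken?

This is a 0/1 knapsack; check combinations near the capacity.
- B+C: weight 14+4=18, value 29+19=48
- C+E: weight 4+15=19, value 19+28=47
- B+F: weight 14+3=17, value 29+6=35
- E+F: weight 15+3=18, value 28+6=34
- C+D+F: weight 4+12+3=19, value 19+9+6=34
Best: $48.

$48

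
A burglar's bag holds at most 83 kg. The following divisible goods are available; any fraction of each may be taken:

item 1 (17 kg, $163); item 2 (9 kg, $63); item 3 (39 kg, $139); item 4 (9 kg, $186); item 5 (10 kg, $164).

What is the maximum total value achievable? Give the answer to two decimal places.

711.44

Take in order of value per unit:
- item 4 (186/9 per unit): all 9 → value 186, running total 186.00
- item 5 (164/10 per unit): all 10 → value 164, running total 350.00
- item 1 (163/17 per unit): all 17 → value 163, running total 513.00
- item 2 (63/9 per unit): all 9 → value 63, running total 576.00
- item 3 (139/39 per unit): 38 of 39 → value 38×139/39 = 135.4359, running total 711.44
Total 711.44.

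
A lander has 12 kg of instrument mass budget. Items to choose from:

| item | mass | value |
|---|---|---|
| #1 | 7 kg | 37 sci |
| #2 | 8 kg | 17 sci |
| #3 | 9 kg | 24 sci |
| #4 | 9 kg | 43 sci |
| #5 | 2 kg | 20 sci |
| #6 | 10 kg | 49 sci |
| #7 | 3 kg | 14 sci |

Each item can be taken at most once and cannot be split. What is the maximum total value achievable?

Check high-value combinations within 12 kg:
- #1+#5+#7: mass 7+2+3=12, value 37+20+14=71
- #5+#6: mass 2+10=12, value 20+49=69
- #4+#5: mass 9+2=11, value 43+20=63
- #1+#5: mass 7+2=9, value 37+20=57
- #4+#7: mass 9+3=12, value 43+14=57
Best: 71 sci.

71 sci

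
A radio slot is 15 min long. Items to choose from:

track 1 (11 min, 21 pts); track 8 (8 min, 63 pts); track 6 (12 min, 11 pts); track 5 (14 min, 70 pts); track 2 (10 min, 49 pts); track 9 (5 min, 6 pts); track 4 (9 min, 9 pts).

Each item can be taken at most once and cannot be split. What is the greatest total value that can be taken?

70 pts

This is a 0/1 knapsack; check combinations near the capacity.
- track 5: duration 14, value 70
- track 8+track 9: duration 8+5=13, value 63+6=69
- track 8: duration 8, value 63
- track 2+track 9: duration 10+5=15, value 49+6=55
- track 2: duration 10, value 49
Best: 70 pts.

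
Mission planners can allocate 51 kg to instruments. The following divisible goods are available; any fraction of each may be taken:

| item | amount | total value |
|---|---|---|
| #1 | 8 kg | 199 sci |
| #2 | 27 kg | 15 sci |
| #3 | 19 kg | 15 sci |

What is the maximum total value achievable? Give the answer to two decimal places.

Take in order of value per unit:
- #1 (199/8 per unit): all 8 → value 199, running total 199.00
- #3 (15/19 per unit): all 19 → value 15, running total 214.00
- #2 (15/27 per unit): 24 of 27 → value 24×15/27 = 13.3333, running total 227.33
Total 227.33.

227.33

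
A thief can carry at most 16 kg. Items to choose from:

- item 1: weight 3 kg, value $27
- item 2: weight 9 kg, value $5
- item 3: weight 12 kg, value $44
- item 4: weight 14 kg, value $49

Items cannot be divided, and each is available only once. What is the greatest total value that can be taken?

$71

Check high-value combinations within 16 kg:
- item 1+item 3: weight 3+12=15, value 27+44=71
- item 4: weight 14, value 49
- item 3: weight 12, value 44
- item 1+item 2: weight 3+9=12, value 27+5=32
Best: $71.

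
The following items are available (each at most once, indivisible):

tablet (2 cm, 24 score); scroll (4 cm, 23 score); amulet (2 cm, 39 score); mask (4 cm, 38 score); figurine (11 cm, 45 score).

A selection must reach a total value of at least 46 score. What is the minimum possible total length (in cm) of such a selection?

Subsets with value ≥ 46, sorted by total length:
- tablet+amulet: length 4, value 63
- amulet+mask: length 6, value 77
- scroll+amulet: length 6, value 62
- tablet+mask: length 6, value 62
Minimum length: 4 cm.

4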